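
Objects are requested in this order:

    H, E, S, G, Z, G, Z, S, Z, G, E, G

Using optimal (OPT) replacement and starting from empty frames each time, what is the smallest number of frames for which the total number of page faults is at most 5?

f=1: 12 faults
f=2: 8 faults
f=3: 6 faults
f=4: 5 faults
f=5: 5 faults
Smallest f with faults ≤ 5 is 4.

4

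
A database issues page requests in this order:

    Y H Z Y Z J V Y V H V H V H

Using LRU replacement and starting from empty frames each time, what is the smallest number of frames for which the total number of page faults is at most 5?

f=1: 14 faults
f=2: 8 faults
f=3: 7 faults
f=4: 6 faults
f=5: 5 faults
Smallest f with faults ≤ 5 is 5.

5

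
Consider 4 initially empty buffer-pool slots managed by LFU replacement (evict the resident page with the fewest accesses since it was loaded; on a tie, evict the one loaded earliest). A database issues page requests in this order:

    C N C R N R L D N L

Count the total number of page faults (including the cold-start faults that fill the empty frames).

C -> miss, frames [C]
N -> miss, frames [C, N]
C -> hit
R -> miss, frames [C, N, R]
N -> hit
R -> hit
L -> miss, frames [C, N, R, L]
D -> miss, evict L, frames [C, N, R, D]
N -> hit
L -> miss, evict D, frames [C, N, R, L]
Page faults: 6.

6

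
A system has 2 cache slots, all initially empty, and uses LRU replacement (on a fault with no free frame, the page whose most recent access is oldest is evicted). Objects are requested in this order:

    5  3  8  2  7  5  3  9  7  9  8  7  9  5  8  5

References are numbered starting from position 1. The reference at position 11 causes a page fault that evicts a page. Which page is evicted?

pos 1: 5: fault, frames {5}
pos 2: 3: fault, frames {5,3}
pos 3: 8: fault, evict 5, frames {3,8}
pos 4: 2: fault, evict 3, frames {8,2}
pos 5: 7: fault, evict 8, frames {2,7}
pos 6: 5: fault, evict 2, frames {7,5}
pos 7: 3: fault, evict 7, frames {5,3}
pos 8: 9: fault, evict 5, frames {3,9}
pos 9: 7: fault, evict 3, frames {9,7}
pos 10: 9: hit
pos 11: 8: fault, evict 7, frames {9,8}
At position 11, page 7 is evicted.

7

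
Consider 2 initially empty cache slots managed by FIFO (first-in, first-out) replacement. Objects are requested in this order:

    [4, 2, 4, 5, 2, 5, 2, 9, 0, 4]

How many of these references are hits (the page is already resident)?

4 → fault, frames [4]
2 → fault, frames [4, 2]
4 → hit
5 → fault, evict 4, frames [2, 5]
2 → hit
5 → hit
2 → hit
9 → fault, evict 2, frames [5, 9]
0 → fault, evict 5, frames [9, 0]
4 → fault, evict 9, frames [0, 4]
Hits: 4.

4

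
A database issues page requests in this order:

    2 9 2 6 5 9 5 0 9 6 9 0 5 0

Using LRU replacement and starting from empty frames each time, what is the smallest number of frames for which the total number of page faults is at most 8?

3

f=1: 14 faults
f=2: 10 faults
f=3: 8 faults
f=4: 5 faults
f=5: 5 faults
Smallest f with faults ≤ 8 is 3.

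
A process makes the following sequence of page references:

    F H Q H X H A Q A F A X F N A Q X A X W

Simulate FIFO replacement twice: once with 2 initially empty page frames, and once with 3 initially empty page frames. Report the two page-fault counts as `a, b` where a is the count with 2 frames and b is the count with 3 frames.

17, 11

2 frames: F F F . F F F F . F F F F F F F F F . F → 17 faults.
3 frames: F F F . F . F . . F . . . F . F F F . F → 11 faults.
11 < 17: adding a frame reduced faults, as is typical.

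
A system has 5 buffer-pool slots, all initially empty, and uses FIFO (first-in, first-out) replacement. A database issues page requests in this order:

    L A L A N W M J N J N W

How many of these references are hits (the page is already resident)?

L -> fault, frames [L]
A -> fault, frames [L, A]
L -> hit
A -> hit
N -> fault, frames [L, A, N]
W -> fault, frames [L, A, N, W]
M -> fault, frames [L, A, N, W, M]
J -> fault, evict L, frames [A, N, W, M, J]
N -> hit
J -> hit
N -> hit
W -> hit
Hits: 6.

6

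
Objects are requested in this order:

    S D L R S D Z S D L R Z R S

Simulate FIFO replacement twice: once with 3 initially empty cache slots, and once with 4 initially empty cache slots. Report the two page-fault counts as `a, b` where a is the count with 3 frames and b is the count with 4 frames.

10, 11

3 frames: F F F F F F F . . F F . . F → 10 faults.
4 frames: F F F F . . F F F F F F . F → 11 faults.
11 > 10: adding a frame increased faults — Belady's anomaly.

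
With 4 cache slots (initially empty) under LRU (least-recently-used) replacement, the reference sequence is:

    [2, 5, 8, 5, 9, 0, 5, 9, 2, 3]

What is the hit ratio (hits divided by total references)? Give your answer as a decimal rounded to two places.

0.30

2 → fault, frames (2)
5 → fault, frames (2 5)
8 → fault, frames (2 5 8)
5 → hit
9 → fault, frames (2 8 5 9)
0 → fault, evict 2, frames (8 5 9 0)
5 → hit
9 → hit
2 → fault, evict 8, frames (0 5 9 2)
3 → fault, evict 0, frames (5 9 2 3)
Hits: 3 of 10 references → 3/10 = 0.3000.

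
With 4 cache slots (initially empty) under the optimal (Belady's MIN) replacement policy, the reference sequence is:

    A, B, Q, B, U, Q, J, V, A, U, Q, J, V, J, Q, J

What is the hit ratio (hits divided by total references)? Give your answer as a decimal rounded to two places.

0.56

A → fault, frames {A}
B → fault, frames {A,B}
Q → fault, frames {A,B,Q}
B → hit
U → fault, frames {A,B,Q,U}
Q → hit
J → fault, evict B, frames {A,Q,U,J}
V → fault, evict J, frames {A,Q,U,V}
A → hit
U → hit
Q → hit
J → fault, evict U, frames {A,Q,V,J}
V → hit
J → hit
Q → hit
J → hit
Hits: 9 of 16 references → 9/16 = 0.5625.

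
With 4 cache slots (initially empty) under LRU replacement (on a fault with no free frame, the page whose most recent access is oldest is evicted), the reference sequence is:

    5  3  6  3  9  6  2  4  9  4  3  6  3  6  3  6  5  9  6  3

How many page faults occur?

5 -> miss, frames [5]
3 -> miss, frames [5, 3]
6 -> miss, frames [5, 3, 6]
3 -> hit
9 -> miss, frames [5, 6, 3, 9]
6 -> hit
2 -> miss, evict 5, frames [3, 9, 6, 2]
4 -> miss, evict 3, frames [9, 6, 2, 4]
9 -> hit
4 -> hit
3 -> miss, evict 6, frames [2, 9, 4, 3]
6 -> miss, evict 2, frames [9, 4, 3, 6]
3 -> hit
6 -> hit
3 -> hit
6 -> hit
5 -> miss, evict 9, frames [4, 3, 6, 5]
9 -> miss, evict 4, frames [3, 6, 5, 9]
6 -> hit
3 -> hit
Page faults: 10.

10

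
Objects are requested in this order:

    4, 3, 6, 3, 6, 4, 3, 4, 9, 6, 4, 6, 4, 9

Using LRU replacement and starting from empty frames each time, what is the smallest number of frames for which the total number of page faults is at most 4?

f=1: 14 faults
f=2: 9 faults
f=3: 5 faults
f=4: 4 faults
Smallest f with faults ≤ 4 is 4.

4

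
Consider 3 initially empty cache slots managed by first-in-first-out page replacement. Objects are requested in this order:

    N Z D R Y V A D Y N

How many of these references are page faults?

10

N: fault, frames [N]
Z: fault, frames [N, Z]
D: fault, frames [N, Z, D]
R: fault, evict N, frames [Z, D, R]
Y: fault, evict Z, frames [D, R, Y]
V: fault, evict D, frames [R, Y, V]
A: fault, evict R, frames [Y, V, A]
D: fault, evict Y, frames [V, A, D]
Y: fault, evict V, frames [A, D, Y]
N: fault, evict A, frames [D, Y, N]
Page faults: 10.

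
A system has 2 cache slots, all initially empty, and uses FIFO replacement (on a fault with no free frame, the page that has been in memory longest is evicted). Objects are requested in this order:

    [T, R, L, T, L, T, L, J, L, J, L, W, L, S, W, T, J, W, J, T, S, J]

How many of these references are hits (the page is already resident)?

T: fault, frames [T]
R: fault, frames [T, R]
L: fault, evict T, frames [R, L]
T: fault, evict R, frames [L, T]
L: hit
T: hit
L: hit
J: fault, evict L, frames [T, J]
L: fault, evict T, frames [J, L]
J: hit
L: hit
W: fault, evict J, frames [L, W]
L: hit
S: fault, evict L, frames [W, S]
W: hit
T: fault, evict W, frames [S, T]
J: fault, evict S, frames [T, J]
W: fault, evict T, frames [J, W]
J: hit
T: fault, evict J, frames [W, T]
S: fault, evict W, frames [T, S]
J: fault, evict T, frames [S, J]
Hits: 8.

8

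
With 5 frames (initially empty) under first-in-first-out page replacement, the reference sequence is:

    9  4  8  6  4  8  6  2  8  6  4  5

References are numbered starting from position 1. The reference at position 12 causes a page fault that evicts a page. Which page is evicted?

pos 1: 9 → miss, frames [9]
pos 2: 4 → miss, frames [9, 4]
pos 3: 8 → miss, frames [9, 4, 8]
pos 4: 6 → miss, frames [9, 4, 8, 6]
pos 5: 4 → hit
pos 6: 8 → hit
pos 7: 6 → hit
pos 8: 2 → miss, frames [9, 4, 8, 6, 2]
pos 9: 8 → hit
pos 10: 6 → hit
pos 11: 4 → hit
pos 12: 5 → miss, evict 9, frames [4, 8, 6, 2, 5]
At position 12, page 9 is evicted.

9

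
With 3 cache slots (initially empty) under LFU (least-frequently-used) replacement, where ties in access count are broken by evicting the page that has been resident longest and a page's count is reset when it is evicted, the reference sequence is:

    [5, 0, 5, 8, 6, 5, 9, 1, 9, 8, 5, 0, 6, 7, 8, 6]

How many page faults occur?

5: fault, frames [5]
0: fault, frames [5, 0]
5: hit
8: fault, frames [5, 0, 8]
6: fault, evict 0, frames [5, 8, 6]
5: hit
9: fault, evict 8, frames [5, 6, 9]
1: fault, evict 6, frames [5, 9, 1]
9: hit
8: fault, evict 1, frames [5, 9, 8]
5: hit
0: fault, evict 8, frames [5, 9, 0]
6: fault, evict 0, frames [5, 9, 6]
7: fault, evict 6, frames [5, 9, 7]
8: fault, evict 7, frames [5, 9, 8]
6: fault, evict 8, frames [5, 9, 6]
Page faults: 12.

12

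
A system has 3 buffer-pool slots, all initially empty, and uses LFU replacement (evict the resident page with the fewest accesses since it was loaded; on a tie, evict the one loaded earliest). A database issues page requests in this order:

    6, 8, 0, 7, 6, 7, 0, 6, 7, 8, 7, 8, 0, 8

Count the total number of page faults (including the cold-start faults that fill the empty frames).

6: fault, frames (6)
8: fault, frames (6 8)
0: fault, frames (6 8 0)
7: fault, evict 6, frames (8 0 7)
6: fault, evict 8, frames (0 7 6)
7: hit
0: hit
6: hit
7: hit
8: fault, evict 0, frames (7 6 8)
7: hit
8: hit
0: fault, evict 6, frames (7 8 0)
8: hit
Page faults: 7.

7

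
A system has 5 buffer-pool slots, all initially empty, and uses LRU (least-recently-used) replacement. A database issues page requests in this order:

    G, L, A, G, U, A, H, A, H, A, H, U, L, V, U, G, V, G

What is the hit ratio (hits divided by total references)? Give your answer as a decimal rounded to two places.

G → miss, frames (G)
L → miss, frames (G L)
A → miss, frames (G L A)
G → hit
U → miss, frames (L A G U)
A → hit
H → miss, frames (L G U A H)
A → hit
H → hit
A → hit
H → hit
U → hit
L → hit
V → miss, evict G, frames (A H U L V)
U → hit
G → miss, evict A, frames (H L V U G)
V → hit
G → hit
Hits: 11 of 18 references → 11/18 = 0.6111.

0.61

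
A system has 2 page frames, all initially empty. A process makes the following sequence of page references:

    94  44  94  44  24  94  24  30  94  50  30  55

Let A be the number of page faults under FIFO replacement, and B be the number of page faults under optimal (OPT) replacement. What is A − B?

1

Under FIFO: F F . . F F . F . F . F → 7 faults.
Under OPT: F F . . F . . F . F . F → 6 faults.
A − B = 7 − 6 = 1.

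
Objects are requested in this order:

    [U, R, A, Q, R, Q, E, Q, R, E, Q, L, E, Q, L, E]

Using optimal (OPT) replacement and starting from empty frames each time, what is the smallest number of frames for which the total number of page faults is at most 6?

f=1: 16 faults
f=2: 10 faults
f=3: 6 faults
f=4: 6 faults
f=5: 6 faults
f=6: 6 faults
Smallest f with faults ≤ 6 is 3.

3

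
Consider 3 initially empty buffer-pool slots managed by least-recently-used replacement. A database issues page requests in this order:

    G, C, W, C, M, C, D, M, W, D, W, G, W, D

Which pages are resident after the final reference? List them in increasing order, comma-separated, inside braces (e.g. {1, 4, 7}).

{D, G, W}

G → miss, frames [G]
C → miss, frames [G, C]
W → miss, frames [G, C, W]
C → hit
M → miss, evict G, frames [W, C, M]
C → hit
D → miss, evict W, frames [M, C, D]
M → hit
W → miss, evict C, frames [D, M, W]
D → hit
W → hit
G → miss, evict M, frames [D, W, G]
W → hit
D → hit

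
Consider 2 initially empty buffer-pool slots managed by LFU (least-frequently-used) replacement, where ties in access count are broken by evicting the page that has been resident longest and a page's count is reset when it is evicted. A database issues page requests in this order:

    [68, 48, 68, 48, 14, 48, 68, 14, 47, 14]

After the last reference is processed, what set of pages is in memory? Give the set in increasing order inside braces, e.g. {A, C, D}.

68 → miss, frames [68]
48 → miss, frames [68, 48]
68 → hit
48 → hit
14 → miss, evict 68, frames [48, 14]
48 → hit
68 → miss, evict 14, frames [48, 68]
14 → miss, evict 68, frames [48, 14]
47 → miss, evict 14, frames [48, 47]
14 → miss, evict 47, frames [48, 14]

{14, 48}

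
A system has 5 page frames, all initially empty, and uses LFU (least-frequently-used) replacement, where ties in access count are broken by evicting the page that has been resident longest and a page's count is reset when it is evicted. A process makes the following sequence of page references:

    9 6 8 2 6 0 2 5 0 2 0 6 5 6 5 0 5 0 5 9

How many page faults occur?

9 -> fault, frames (9)
6 -> fault, frames (9 6)
8 -> fault, frames (9 6 8)
2 -> fault, frames (9 6 8 2)
6 -> hit
0 -> fault, frames (9 6 8 2 0)
2 -> hit
5 -> fault, evict 9, frames (6 8 2 0 5)
0 -> hit
2 -> hit
0 -> hit
6 -> hit
5 -> hit
6 -> hit
5 -> hit
0 -> hit
5 -> hit
0 -> hit
5 -> hit
9 -> fault, evict 8, frames (6 2 0 5 9)
Page faults: 7.

7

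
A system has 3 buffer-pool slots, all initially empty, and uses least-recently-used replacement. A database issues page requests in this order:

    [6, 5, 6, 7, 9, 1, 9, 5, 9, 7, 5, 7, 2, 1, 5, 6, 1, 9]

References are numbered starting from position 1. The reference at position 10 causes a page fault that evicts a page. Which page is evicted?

pos 1: 6 → fault, frames {6}
pos 2: 5 → fault, frames {6,5}
pos 3: 6 → hit
pos 4: 7 → fault, frames {5,6,7}
pos 5: 9 → fault, evict 5, frames {6,7,9}
pos 6: 1 → fault, evict 6, frames {7,9,1}
pos 7: 9 → hit
pos 8: 5 → fault, evict 7, frames {1,9,5}
pos 9: 9 → hit
pos 10: 7 → fault, evict 1, frames {5,9,7}
At position 10, page 1 is evicted.

1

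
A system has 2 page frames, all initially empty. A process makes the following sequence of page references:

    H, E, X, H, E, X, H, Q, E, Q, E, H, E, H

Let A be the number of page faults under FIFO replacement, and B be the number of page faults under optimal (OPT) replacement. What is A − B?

Under FIFO: F F F F F F F F F . . F . . → 10 faults.
Under OPT: F F F . F . F F . . . F . . → 7 faults.
A − B = 10 − 7 = 3.

3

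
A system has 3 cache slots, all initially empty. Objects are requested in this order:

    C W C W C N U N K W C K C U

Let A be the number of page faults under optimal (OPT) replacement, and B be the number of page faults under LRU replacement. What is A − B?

Under OPT: F F . . . F F . F . F . . . → 6 faults.
Under LRU: F F . . . F F . F F F . . F → 8 faults.
A − B = 6 − 8 = -2.

-2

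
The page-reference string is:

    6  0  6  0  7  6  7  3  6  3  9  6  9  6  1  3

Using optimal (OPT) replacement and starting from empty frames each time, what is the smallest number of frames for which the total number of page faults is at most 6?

f=1: 16 faults
f=2: 7 faults
f=3: 6 faults
f=4: 6 faults
f=5: 6 faults
f=6: 6 faults
Smallest f with faults ≤ 6 is 3.

3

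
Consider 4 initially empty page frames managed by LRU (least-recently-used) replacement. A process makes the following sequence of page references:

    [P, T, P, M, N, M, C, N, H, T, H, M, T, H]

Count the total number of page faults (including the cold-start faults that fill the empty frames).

P: fault, frames (P)
T: fault, frames (P T)
P: hit
M: fault, frames (T P M)
N: fault, frames (T P M N)
M: hit
C: fault, evict T, frames (P N M C)
N: hit
H: fault, evict P, frames (M C N H)
T: fault, evict M, frames (C N H T)
H: hit
M: fault, evict C, frames (N T H M)
T: hit
H: hit
Page faults: 8.

8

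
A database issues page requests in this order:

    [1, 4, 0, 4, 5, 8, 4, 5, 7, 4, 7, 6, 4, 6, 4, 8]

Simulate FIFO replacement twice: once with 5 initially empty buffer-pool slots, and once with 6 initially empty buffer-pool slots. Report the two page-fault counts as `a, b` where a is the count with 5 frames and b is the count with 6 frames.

5 frames: F F F . F F . . F . . F F . . . → 8 faults.
6 frames: F F F . F F . . F . . F . . . . → 7 faults.
7 < 8: adding a frame reduced faults, as is typical.

8, 7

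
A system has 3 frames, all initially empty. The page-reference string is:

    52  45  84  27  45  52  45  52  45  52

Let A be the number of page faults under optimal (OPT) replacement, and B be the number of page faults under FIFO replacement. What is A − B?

-2

Under OPT: F F F F . . . . . . → 4 faults.
Under FIFO: F F F F . F F . . . → 6 faults.
A − B = 4 − 6 = -2.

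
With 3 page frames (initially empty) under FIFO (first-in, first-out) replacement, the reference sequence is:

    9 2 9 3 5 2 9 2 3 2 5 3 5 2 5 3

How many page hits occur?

9 → miss, frames [9]
2 → miss, frames [9, 2]
9 → hit
3 → miss, frames [9, 2, 3]
5 → miss, evict 9, frames [2, 3, 5]
2 → hit
9 → miss, evict 2, frames [3, 5, 9]
2 → miss, evict 3, frames [5, 9, 2]
3 → miss, evict 5, frames [9, 2, 3]
2 → hit
5 → miss, evict 9, frames [2, 3, 5]
3 → hit
5 → hit
2 → hit
5 → hit
3 → hit
Hits: 8.

8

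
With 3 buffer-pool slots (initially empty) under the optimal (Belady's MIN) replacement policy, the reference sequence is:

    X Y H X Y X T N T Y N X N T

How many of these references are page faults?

X -> miss, frames (X)
Y -> miss, frames (X Y)
H -> miss, frames (X Y H)
X -> hit
Y -> hit
X -> hit
T -> miss, evict H, frames (X Y T)
N -> miss, evict X, frames (Y T N)
T -> hit
Y -> hit
N -> hit
X -> miss, evict Y, frames (T N X)
N -> hit
T -> hit
Page faults: 6.

6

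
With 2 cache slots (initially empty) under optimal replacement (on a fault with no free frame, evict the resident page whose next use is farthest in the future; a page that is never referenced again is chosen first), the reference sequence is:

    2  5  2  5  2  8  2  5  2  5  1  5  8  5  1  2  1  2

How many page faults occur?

8

2 -> fault, frames (2)
5 -> fault, frames (2 5)
2 -> hit
5 -> hit
2 -> hit
8 -> fault, evict 5, frames (2 8)
2 -> hit
5 -> fault, evict 8, frames (2 5)
2 -> hit
5 -> hit
1 -> fault, evict 2, frames (5 1)
5 -> hit
8 -> fault, evict 1, frames (5 8)
5 -> hit
1 -> fault, evict 8, frames (5 1)
2 -> fault, evict 5, frames (1 2)
1 -> hit
2 -> hit
Page faults: 8.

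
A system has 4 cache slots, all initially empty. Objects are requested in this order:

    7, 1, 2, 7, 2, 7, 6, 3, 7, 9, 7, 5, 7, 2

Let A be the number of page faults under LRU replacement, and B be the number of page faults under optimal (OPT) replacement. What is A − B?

1

Under LRU: F F F . . . F F . F . F . F → 8 faults.
Under OPT: F F F . . . F F . F . F . . → 7 faults.
A − B = 8 − 7 = 1.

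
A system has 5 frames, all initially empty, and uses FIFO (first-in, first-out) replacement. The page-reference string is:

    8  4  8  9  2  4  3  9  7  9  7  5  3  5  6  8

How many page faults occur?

8 -> fault, frames {8}
4 -> fault, frames {8,4}
8 -> hit
9 -> fault, frames {8,4,9}
2 -> fault, frames {8,4,9,2}
4 -> hit
3 -> fault, frames {8,4,9,2,3}
9 -> hit
7 -> fault, evict 8, frames {4,9,2,3,7}
9 -> hit
7 -> hit
5 -> fault, evict 4, frames {9,2,3,7,5}
3 -> hit
5 -> hit
6 -> fault, evict 9, frames {2,3,7,5,6}
8 -> fault, evict 2, frames {3,7,5,6,8}
Page faults: 9.

9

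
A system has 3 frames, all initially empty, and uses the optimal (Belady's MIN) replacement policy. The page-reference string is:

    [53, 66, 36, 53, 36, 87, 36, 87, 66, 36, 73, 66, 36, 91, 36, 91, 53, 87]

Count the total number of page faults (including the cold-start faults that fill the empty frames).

8

53 -> fault, frames {53}
66 -> fault, frames {53,66}
36 -> fault, frames {53,66,36}
53 -> hit
36 -> hit
87 -> fault, evict 53, frames {66,36,87}
36 -> hit
87 -> hit
66 -> hit
36 -> hit
73 -> fault, evict 87, frames {66,36,73}
66 -> hit
36 -> hit
91 -> fault, evict 73, frames {66,36,91}
36 -> hit
91 -> hit
53 -> fault, evict 91, frames {66,36,53}
87 -> fault, evict 53, frames {66,36,87}
Page faults: 8.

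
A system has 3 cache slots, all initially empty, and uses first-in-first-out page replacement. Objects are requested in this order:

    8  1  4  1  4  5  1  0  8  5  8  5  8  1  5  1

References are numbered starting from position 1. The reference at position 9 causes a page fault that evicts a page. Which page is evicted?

4

pos 1: 8: miss, frames (8)
pos 2: 1: miss, frames (8 1)
pos 3: 4: miss, frames (8 1 4)
pos 4: 1: hit
pos 5: 4: hit
pos 6: 5: miss, evict 8, frames (1 4 5)
pos 7: 1: hit
pos 8: 0: miss, evict 1, frames (4 5 0)
pos 9: 8: miss, evict 4, frames (5 0 8)
At position 9, page 4 is evicted.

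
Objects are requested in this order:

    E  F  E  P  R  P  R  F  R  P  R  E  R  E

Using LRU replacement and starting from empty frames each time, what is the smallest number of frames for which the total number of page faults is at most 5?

f=1: 14 faults
f=2: 7 faults
f=3: 6 faults
f=4: 4 faults
Smallest f with faults ≤ 5 is 4.

4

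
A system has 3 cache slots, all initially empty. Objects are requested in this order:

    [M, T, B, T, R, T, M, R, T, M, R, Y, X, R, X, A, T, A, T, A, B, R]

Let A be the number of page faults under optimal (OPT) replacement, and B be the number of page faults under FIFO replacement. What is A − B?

Under OPT: F F F . F . . . . . . F F . . F . . . . F . → 8 faults.
Under FIFO: F F F . F . F . F . . F F F . F F . . . F F → 13 faults.
A − B = 8 − 13 = -5.

-5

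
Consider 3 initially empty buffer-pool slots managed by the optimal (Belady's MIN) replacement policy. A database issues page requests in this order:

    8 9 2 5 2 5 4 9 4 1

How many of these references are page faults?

8 -> miss, frames {8}
9 -> miss, frames {8,9}
2 -> miss, frames {8,9,2}
5 -> miss, evict 8, frames {9,2,5}
2 -> hit
5 -> hit
4 -> miss, evict 5, frames {9,2,4}
9 -> hit
4 -> hit
1 -> miss, evict 4, frames {9,2,1}
Page faults: 6.

6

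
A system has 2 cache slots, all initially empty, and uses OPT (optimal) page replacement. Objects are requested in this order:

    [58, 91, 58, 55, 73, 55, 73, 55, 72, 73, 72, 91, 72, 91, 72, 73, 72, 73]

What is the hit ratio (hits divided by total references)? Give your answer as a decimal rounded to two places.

58: miss, frames [58]
91: miss, frames [58, 91]
58: hit
55: miss, evict 58, frames [91, 55]
73: miss, evict 91, frames [55, 73]
55: hit
73: hit
55: hit
72: miss, evict 55, frames [73, 72]
73: hit
72: hit
91: miss, evict 73, frames [72, 91]
72: hit
91: hit
72: hit
73: miss, evict 91, frames [72, 73]
72: hit
73: hit
Hits: 11 of 18 references → 11/18 = 0.6111.

0.61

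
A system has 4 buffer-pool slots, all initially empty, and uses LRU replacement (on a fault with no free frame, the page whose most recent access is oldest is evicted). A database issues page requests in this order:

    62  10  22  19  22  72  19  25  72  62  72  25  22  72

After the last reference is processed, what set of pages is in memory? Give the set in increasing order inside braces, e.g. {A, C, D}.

62: miss, frames [62]
10: miss, frames [62, 10]
22: miss, frames [62, 10, 22]
19: miss, frames [62, 10, 22, 19]
22: hit
72: miss, evict 62, frames [10, 19, 22, 72]
19: hit
25: miss, evict 10, frames [22, 72, 19, 25]
72: hit
62: miss, evict 22, frames [19, 25, 72, 62]
72: hit
25: hit
22: miss, evict 19, frames [62, 72, 25, 22]
72: hit

{22, 25, 62, 72}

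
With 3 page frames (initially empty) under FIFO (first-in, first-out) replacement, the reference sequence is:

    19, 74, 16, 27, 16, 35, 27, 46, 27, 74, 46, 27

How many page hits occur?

19 → miss, frames [19]
74 → miss, frames [19, 74]
16 → miss, frames [19, 74, 16]
27 → miss, evict 19, frames [74, 16, 27]
16 → hit
35 → miss, evict 74, frames [16, 27, 35]
27 → hit
46 → miss, evict 16, frames [27, 35, 46]
27 → hit
74 → miss, evict 27, frames [35, 46, 74]
46 → hit
27 → miss, evict 35, frames [46, 74, 27]
Hits: 4.

4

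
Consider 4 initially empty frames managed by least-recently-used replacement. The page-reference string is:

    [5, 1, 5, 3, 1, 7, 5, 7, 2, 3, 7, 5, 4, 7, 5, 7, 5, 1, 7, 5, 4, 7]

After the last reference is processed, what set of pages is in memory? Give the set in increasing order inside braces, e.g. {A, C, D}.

5 -> miss, frames [5]
1 -> miss, frames [5, 1]
5 -> hit
3 -> miss, frames [1, 5, 3]
1 -> hit
7 -> miss, frames [5, 3, 1, 7]
5 -> hit
7 -> hit
2 -> miss, evict 3, frames [1, 5, 7, 2]
3 -> miss, evict 1, frames [5, 7, 2, 3]
7 -> hit
5 -> hit
4 -> miss, evict 2, frames [3, 7, 5, 4]
7 -> hit
5 -> hit
7 -> hit
5 -> hit
1 -> miss, evict 3, frames [4, 7, 5, 1]
7 -> hit
5 -> hit
4 -> hit
7 -> hit

{1, 4, 5, 7}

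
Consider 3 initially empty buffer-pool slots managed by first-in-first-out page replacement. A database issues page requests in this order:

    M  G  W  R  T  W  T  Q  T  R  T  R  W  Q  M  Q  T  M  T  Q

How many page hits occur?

M -> fault, frames (M)
G -> fault, frames (M G)
W -> fault, frames (M G W)
R -> fault, evict M, frames (G W R)
T -> fault, evict G, frames (W R T)
W -> hit
T -> hit
Q -> fault, evict W, frames (R T Q)
T -> hit
R -> hit
T -> hit
R -> hit
W -> fault, evict R, frames (T Q W)
Q -> hit
M -> fault, evict T, frames (Q W M)
Q -> hit
T -> fault, evict Q, frames (W M T)
M -> hit
T -> hit
Q -> fault, evict W, frames (M T Q)
Hits: 10.

10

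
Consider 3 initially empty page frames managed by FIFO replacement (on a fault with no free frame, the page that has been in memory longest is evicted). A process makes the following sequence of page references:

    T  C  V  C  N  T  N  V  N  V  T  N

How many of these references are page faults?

T -> miss, frames (T)
C -> miss, frames (T C)
V -> miss, frames (T C V)
C -> hit
N -> miss, evict T, frames (C V N)
T -> miss, evict C, frames (V N T)
N -> hit
V -> hit
N -> hit
V -> hit
T -> hit
N -> hit
Page faults: 5.

5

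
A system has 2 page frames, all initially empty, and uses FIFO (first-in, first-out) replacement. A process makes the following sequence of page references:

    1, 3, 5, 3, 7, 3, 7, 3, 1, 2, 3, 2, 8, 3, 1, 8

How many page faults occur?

1 -> fault, frames (1)
3 -> fault, frames (1 3)
5 -> fault, evict 1, frames (3 5)
3 -> hit
7 -> fault, evict 3, frames (5 7)
3 -> fault, evict 5, frames (7 3)
7 -> hit
3 -> hit
1 -> fault, evict 7, frames (3 1)
2 -> fault, evict 3, frames (1 2)
3 -> fault, evict 1, frames (2 3)
2 -> hit
8 -> fault, evict 2, frames (3 8)
3 -> hit
1 -> fault, evict 3, frames (8 1)
8 -> hit
Page faults: 10.

10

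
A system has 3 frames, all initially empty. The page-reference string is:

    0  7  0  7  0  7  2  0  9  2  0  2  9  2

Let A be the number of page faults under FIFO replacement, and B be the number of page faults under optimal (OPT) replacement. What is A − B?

Under FIFO: F F . . . . F . F . F . . . → 5 faults.
Under OPT: F F . . . . F . F . . . . . → 4 faults.
A − B = 5 − 4 = 1.

1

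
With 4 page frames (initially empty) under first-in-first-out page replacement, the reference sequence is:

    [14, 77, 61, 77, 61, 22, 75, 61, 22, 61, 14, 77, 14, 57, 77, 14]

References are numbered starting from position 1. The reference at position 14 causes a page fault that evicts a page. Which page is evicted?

22

pos 1: 14: miss, frames (14)
pos 2: 77: miss, frames (14 77)
pos 3: 61: miss, frames (14 77 61)
pos 4: 77: hit
pos 5: 61: hit
pos 6: 22: miss, frames (14 77 61 22)
pos 7: 75: miss, evict 14, frames (77 61 22 75)
pos 8: 61: hit
pos 9: 22: hit
pos 10: 61: hit
pos 11: 14: miss, evict 77, frames (61 22 75 14)
pos 12: 77: miss, evict 61, frames (22 75 14 77)
pos 13: 14: hit
pos 14: 57: miss, evict 22, frames (75 14 77 57)
At position 14, page 22 is evicted.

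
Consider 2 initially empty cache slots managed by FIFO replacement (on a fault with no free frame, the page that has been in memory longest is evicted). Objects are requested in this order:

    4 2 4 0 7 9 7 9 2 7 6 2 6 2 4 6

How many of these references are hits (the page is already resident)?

4 → miss, frames (4)
2 → miss, frames (4 2)
4 → hit
0 → miss, evict 4, frames (2 0)
7 → miss, evict 2, frames (0 7)
9 → miss, evict 0, frames (7 9)
7 → hit
9 → hit
2 → miss, evict 7, frames (9 2)
7 → miss, evict 9, frames (2 7)
6 → miss, evict 2, frames (7 6)
2 → miss, evict 7, frames (6 2)
6 → hit
2 → hit
4 → miss, evict 6, frames (2 4)
6 → miss, evict 2, frames (4 6)
Hits: 5.

5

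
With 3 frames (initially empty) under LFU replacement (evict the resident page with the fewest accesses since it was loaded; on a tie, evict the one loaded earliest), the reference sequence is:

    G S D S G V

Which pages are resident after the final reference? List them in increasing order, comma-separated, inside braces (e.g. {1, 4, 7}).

{G, S, V}

G -> fault, frames (G)
S -> fault, frames (G S)
D -> fault, frames (G S D)
S -> hit
G -> hit
V -> fault, evict D, frames (G S V)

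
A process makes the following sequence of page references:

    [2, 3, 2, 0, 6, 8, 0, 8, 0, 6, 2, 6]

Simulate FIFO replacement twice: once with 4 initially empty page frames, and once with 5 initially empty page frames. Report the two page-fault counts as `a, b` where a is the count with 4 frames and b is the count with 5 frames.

6, 5

4 frames: F F . F F F . . . . F . → 6 faults.
5 frames: F F . F F F . . . . . . → 5 faults.
5 < 6: adding a frame reduced faults, as is typical.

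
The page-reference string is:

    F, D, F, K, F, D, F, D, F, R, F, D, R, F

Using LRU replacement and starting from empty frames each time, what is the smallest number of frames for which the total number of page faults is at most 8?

2

f=1: 14 faults
f=2: 8 faults
f=3: 4 faults
f=4: 4 faults
Smallest f with faults ≤ 8 is 2.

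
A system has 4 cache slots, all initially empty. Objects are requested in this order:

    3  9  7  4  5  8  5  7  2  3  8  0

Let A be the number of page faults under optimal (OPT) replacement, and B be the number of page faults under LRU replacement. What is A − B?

-2

Under OPT: F F F F F F . . F . . F → 8 faults.
Under LRU: F F F F F F . . F F F F → 10 faults.
A − B = 8 − 10 = -2.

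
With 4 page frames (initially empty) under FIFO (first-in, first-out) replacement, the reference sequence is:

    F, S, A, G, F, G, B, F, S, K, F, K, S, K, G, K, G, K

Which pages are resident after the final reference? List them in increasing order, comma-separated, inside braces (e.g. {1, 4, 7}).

F: fault, frames (F)
S: fault, frames (F S)
A: fault, frames (F S A)
G: fault, frames (F S A G)
F: hit
G: hit
B: fault, evict F, frames (S A G B)
F: fault, evict S, frames (A G B F)
S: fault, evict A, frames (G B F S)
K: fault, evict G, frames (B F S K)
F: hit
K: hit
S: hit
K: hit
G: fault, evict B, frames (F S K G)
K: hit
G: hit
K: hit

{F, G, K, S}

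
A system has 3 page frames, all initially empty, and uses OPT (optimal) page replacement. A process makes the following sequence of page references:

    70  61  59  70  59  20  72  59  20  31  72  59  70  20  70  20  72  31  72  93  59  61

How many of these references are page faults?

70 -> miss, frames {70}
61 -> miss, frames {70,61}
59 -> miss, frames {70,61,59}
70 -> hit
59 -> hit
20 -> miss, evict 61, frames {70,59,20}
72 -> miss, evict 70, frames {59,20,72}
59 -> hit
20 -> hit
31 -> miss, evict 20, frames {59,72,31}
72 -> hit
59 -> hit
70 -> miss, evict 59, frames {72,31,70}
20 -> miss, evict 31, frames {72,70,20}
70 -> hit
20 -> hit
72 -> hit
31 -> miss, evict 20, frames {72,70,31}
72 -> hit
93 -> miss, evict 31, frames {72,70,93}
59 -> miss, evict 93, frames {72,70,59}
61 -> miss, evict 59, frames {72,70,61}
Page faults: 12.

12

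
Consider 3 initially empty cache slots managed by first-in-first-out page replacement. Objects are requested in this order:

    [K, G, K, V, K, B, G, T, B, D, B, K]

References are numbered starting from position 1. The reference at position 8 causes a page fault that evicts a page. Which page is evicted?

pos 1: K → miss, frames [K]
pos 2: G → miss, frames [K, G]
pos 3: K → hit
pos 4: V → miss, frames [K, G, V]
pos 5: K → hit
pos 6: B → miss, evict K, frames [G, V, B]
pos 7: G → hit
pos 8: T → miss, evict G, frames [V, B, T]
At position 8, page G is evicted.

G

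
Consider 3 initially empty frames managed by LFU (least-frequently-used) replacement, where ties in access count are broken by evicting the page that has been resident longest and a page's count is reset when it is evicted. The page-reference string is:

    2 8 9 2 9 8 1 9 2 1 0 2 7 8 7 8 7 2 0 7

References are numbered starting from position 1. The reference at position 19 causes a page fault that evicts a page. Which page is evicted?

pos 1: 2 → fault, frames (2)
pos 2: 8 → fault, frames (2 8)
pos 3: 9 → fault, frames (2 8 9)
pos 4: 2 → hit
pos 5: 9 → hit
pos 6: 8 → hit
pos 7: 1 → fault, evict 2, frames (8 9 1)
pos 8: 9 → hit
pos 9: 2 → fault, evict 1, frames (8 9 2)
pos 10: 1 → fault, evict 2, frames (8 9 1)
pos 11: 0 → fault, evict 1, frames (8 9 0)
pos 12: 2 → fault, evict 0, frames (8 9 2)
pos 13: 7 → fault, evict 2, frames (8 9 7)
pos 14: 8 → hit
pos 15: 7 → hit
pos 16: 8 → hit
pos 17: 7 → hit
pos 18: 2 → fault, evict 9, frames (8 7 2)
pos 19: 0 → fault, evict 2, frames (8 7 0)
At position 19, page 2 is evicted.

2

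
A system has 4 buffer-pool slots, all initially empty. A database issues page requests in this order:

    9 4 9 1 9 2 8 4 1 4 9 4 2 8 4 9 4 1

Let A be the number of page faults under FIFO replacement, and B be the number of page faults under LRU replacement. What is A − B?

-3

Under FIFO: F F . F . F F . . . F F . . . . . F → 8 faults.
Under LRU: F F . F . F F F F . F . F F . . . F → 11 faults.
A − B = 8 − 11 = -3.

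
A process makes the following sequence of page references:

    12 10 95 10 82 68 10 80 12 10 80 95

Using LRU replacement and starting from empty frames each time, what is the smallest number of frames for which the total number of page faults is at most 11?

f=1: 12 faults
f=2: 11 faults
f=3: 8 faults
f=4: 8 faults
f=5: 8 faults
f=6: 6 faults
Smallest f with faults ≤ 11 is 2.

2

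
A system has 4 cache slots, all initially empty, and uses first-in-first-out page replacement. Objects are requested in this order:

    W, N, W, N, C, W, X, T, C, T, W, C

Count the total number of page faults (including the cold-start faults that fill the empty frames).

W → miss, frames (W)
N → miss, frames (W N)
W → hit
N → hit
C → miss, frames (W N C)
W → hit
X → miss, frames (W N C X)
T → miss, evict W, frames (N C X T)
C → hit
T → hit
W → miss, evict N, frames (C X T W)
C → hit
Page faults: 6.

6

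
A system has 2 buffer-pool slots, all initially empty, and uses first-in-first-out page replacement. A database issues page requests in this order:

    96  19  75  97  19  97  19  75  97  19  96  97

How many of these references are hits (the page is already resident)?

2

96 -> fault, frames {96}
19 -> fault, frames {96,19}
75 -> fault, evict 96, frames {19,75}
97 -> fault, evict 19, frames {75,97}
19 -> fault, evict 75, frames {97,19}
97 -> hit
19 -> hit
75 -> fault, evict 97, frames {19,75}
97 -> fault, evict 19, frames {75,97}
19 -> fault, evict 75, frames {97,19}
96 -> fault, evict 97, frames {19,96}
97 -> fault, evict 19, frames {96,97}
Hits: 2.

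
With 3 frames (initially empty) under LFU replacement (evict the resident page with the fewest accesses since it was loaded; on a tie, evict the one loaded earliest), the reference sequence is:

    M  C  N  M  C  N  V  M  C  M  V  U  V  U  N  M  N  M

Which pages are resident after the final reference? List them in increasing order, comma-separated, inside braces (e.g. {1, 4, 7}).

{C, M, N}

M: fault, frames [M]
C: fault, frames [M, C]
N: fault, frames [M, C, N]
M: hit
C: hit
N: hit
V: fault, evict M, frames [C, N, V]
M: fault, evict V, frames [C, N, M]
C: hit
M: hit
V: fault, evict N, frames [C, M, V]
U: fault, evict V, frames [C, M, U]
V: fault, evict U, frames [C, M, V]
U: fault, evict V, frames [C, M, U]
N: fault, evict U, frames [C, M, N]
M: hit
N: hit
M: hit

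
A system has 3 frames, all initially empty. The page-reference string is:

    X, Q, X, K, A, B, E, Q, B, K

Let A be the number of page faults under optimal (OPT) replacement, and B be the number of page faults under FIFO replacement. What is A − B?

-1

Under OPT: F F . F F F F . . F → 7 faults.
Under FIFO: F F . F F F F F . F → 8 faults.
A − B = 7 − 8 = -1.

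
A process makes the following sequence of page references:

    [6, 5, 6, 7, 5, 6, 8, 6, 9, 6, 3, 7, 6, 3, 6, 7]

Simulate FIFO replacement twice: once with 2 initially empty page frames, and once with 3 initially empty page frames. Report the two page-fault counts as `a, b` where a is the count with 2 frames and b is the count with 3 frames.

12, 9

2 frames: F F . F . F F . F F F F F F . F → 12 faults.
3 frames: F F . F . . F F F . F F F . . . → 9 faults.
9 < 12: adding a frame reduced faults, as is typical.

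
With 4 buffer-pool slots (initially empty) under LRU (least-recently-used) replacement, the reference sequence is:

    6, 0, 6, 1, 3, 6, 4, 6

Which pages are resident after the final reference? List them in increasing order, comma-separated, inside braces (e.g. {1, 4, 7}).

{1, 3, 4, 6}

6 -> fault, frames [6]
0 -> fault, frames [6, 0]
6 -> hit
1 -> fault, frames [0, 6, 1]
3 -> fault, frames [0, 6, 1, 3]
6 -> hit
4 -> fault, evict 0, frames [1, 3, 6, 4]
6 -> hit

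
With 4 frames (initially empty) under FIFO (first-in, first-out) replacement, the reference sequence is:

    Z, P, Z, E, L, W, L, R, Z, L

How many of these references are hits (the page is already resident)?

3

Z: fault, frames [Z]
P: fault, frames [Z, P]
Z: hit
E: fault, frames [Z, P, E]
L: fault, frames [Z, P, E, L]
W: fault, evict Z, frames [P, E, L, W]
L: hit
R: fault, evict P, frames [E, L, W, R]
Z: fault, evict E, frames [L, W, R, Z]
L: hit
Hits: 3.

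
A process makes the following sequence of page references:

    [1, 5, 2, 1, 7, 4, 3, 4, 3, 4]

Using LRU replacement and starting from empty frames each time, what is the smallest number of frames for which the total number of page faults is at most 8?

f=1: 10 faults
f=2: 7 faults
f=3: 6 faults
f=4: 6 faults
f=5: 6 faults
f=6: 6 faults
Smallest f with faults ≤ 8 is 2.

2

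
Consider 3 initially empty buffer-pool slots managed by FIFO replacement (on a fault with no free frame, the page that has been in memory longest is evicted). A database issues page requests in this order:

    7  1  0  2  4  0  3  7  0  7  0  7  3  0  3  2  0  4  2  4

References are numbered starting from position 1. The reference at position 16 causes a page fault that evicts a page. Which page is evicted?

pos 1: 7 → miss, frames (7)
pos 2: 1 → miss, frames (7 1)
pos 3: 0 → miss, frames (7 1 0)
pos 4: 2 → miss, evict 7, frames (1 0 2)
pos 5: 4 → miss, evict 1, frames (0 2 4)
pos 6: 0 → hit
pos 7: 3 → miss, evict 0, frames (2 4 3)
pos 8: 7 → miss, evict 2, frames (4 3 7)
pos 9: 0 → miss, evict 4, frames (3 7 0)
pos 10: 7 → hit
pos 11: 0 → hit
pos 12: 7 → hit
pos 13: 3 → hit
pos 14: 0 → hit
pos 15: 3 → hit
pos 16: 2 → miss, evict 3, frames (7 0 2)
At position 16, page 3 is evicted.

3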